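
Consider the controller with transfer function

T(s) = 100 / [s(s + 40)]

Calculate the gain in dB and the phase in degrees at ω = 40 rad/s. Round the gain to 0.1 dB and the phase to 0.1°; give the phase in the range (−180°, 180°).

At s = jω = j40:
pole (s+40): 40 + j40 → |·| = √(40²+40²) = √3200 ≈ 56.569, ∠ = arctan(40/40) ≈ 45.00°
pole at origin: |s| = 40, ∠ = 90.00° (in denominator)
|T| = 100 / 2262.8 ≈ 0.044193
Gain = 20 log₁₀(0.044193) ≈ -27.09 dB
∠T = 0.00° − 135.00° = -135.00°

-27.1 dB, -135.0°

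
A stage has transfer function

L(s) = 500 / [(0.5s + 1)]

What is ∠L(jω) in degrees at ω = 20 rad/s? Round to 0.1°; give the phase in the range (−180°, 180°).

-84.3°

At ω = 20 rad/s:
pole (1 + j20·0.5) = 1 + j10 → |·| ≈ 10.05, ∠ ≈ 84.29°
∠L = (0°) − (84.29°) = -84.29°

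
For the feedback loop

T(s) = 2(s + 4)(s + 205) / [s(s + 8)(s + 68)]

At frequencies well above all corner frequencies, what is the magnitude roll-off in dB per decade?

-20 dB/decade

Each pole contributes −20 dB/decade at high frequency; each zero contributes +20 dB/decade.
Net: 2 zero(s) − 3 pole(s) → -20 dB/decade.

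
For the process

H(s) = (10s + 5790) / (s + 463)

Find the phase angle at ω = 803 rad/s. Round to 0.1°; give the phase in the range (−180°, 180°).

Substitute s = j803:
Numerator: 10(j803) + 5790 = 5790 + j8030
Denominator: (j803) + 463 = 463 + j803
|N| = √(5790² + 8030²) ≈ 9899.7, ∠N ≈ 54.21°
|D| = √(463² + 803²) ≈ 926.92, ∠D ≈ 60.03°
∠H = 54.21° − 60.03° = -5.82°

-5.8°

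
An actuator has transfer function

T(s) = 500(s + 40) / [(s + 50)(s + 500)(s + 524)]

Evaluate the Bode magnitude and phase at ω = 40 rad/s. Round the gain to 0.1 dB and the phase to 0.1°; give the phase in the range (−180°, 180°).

At s = jω = j40:
zero (s+40): 40 + j40 → |·| = √(40²+40²) = √3200 ≈ 56.569, ∠ = arctan(40/40) ≈ 45.00°
pole (s+50): 50 + j40 → |·| = √(50²+40²) = √4100 ≈ 64.031, ∠ = arctan(40/50) ≈ 38.66°
pole (s+500): 500 + j40 → |·| = √(500²+40²) = √251600 ≈ 501.6, ∠ = arctan(40/500) ≈ 4.57°
pole (s+524): 524 + j40 → |·| = √(524²+40²) = √276176 ≈ 525.52, ∠ = arctan(40/524) ≈ 4.37°
|T| = 500 · 56.569 / 1.6879e+07 ≈ 0.0016757
Gain = 20 log₁₀(0.0016757) ≈ -55.52 dB
∠T = 45.00° − 47.60° = -2.60°

-55.5 dB, -2.6°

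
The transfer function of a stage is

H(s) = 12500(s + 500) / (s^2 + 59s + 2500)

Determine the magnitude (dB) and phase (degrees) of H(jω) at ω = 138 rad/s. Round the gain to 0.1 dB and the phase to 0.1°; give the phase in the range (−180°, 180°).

At s = jω = j138:
zero (s+500): 500 + j138 → |·| = √(500²+138²) = √269044 ≈ 518.69, ∠ = arctan(138/500) ≈ 15.43°
quadratic: (j138)² + 59·j138 + 2500 = -16544 + j8142 → |·| ≈ 18439, ∠ ≈ 153.80°
|H| = 12500 · 518.69 / 18439 ≈ 351.63
Gain = 20 log₁₀(351.63) ≈ 50.92 dB
∠H = 15.43° − 153.80° = -138.37°

50.9 dB, -138.4°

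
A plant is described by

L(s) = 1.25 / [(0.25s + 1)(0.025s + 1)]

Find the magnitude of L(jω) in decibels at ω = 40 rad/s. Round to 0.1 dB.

-21.1 dB

At ω = 40 rad/s:
pole (1 + j40·0.25) = 1 + j10 → |·| ≈ 10.05, ∠ ≈ 84.29°
pole (1 + j40·0.025) = 1 + j1 → |·| ≈ 1.4142, ∠ ≈ 45.00°
|L| = 1.25 · 1 / (10.05 · 1.4142) ≈ 0.087949
Gain = 20 log₁₀(0.087949) ≈ -21.12 dB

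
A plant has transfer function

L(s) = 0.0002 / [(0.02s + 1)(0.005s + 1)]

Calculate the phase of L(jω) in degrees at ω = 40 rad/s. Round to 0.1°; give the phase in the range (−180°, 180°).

-50.0°

At ω = 40 rad/s:
pole (1 + j40·0.02) = 1 + j0.8 → |·| ≈ 1.2806, ∠ ≈ 38.66°
pole (1 + j40·0.005) = 1 + j0.2 → |·| ≈ 1.0198, ∠ ≈ 11.31°
∠L = (0°) − (38.66° + 11.31°) = -49.97°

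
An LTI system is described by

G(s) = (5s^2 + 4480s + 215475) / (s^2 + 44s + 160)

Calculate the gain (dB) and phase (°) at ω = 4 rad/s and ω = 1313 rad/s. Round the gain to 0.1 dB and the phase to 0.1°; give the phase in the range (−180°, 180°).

Substitute s = j4:
Numerator: 5(j4)^2 + 4480(j4) + 215475 = 215395 + j17920
Denominator: (j4)^2 + 44(j4) + 160 = 144 + j176
|N| = √(215395² + 17920²) ≈ 2.1614e+05, ∠N ≈ 4.76°
|D| = √(144² + 176²) ≈ 227.4, ∠D ≈ 50.71°
|G| = 2.1614e+05 / 227.4 ≈ 950.48
Gain = 20 log₁₀(950.48) ≈ 59.56 dB
∠G = 4.76° − 50.71° = -45.95°

Substitute s = j1313:
Numerator: 5(j1313)^2 + 4480(j1313) + 215475 = -8404370 + j5882240
Denominator: (j1313)^2 + 44(j1313) + 160 = -1723809 + j57772
|N| = √(8404370² + 5882240²) ≈ 1.0258e+07, ∠N ≈ 145.01°
|D| = √(1723809² + 57772²) ≈ 1.7248e+06, ∠D ≈ 178.08°
|G| = 1.0258e+07 / 1.7248e+06 ≈ 5.9474
Gain = 20 log₁₀(5.9474) ≈ 15.49 dB
∠G = 145.01° − 178.08° = -33.07°

ω = 4: 59.6 dB, -46.0°; ω = 1313: 15.5 dB, -33.1°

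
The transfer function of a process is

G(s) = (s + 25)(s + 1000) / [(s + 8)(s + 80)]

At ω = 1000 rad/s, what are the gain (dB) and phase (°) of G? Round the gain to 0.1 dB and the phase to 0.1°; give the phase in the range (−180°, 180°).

3.0 dB, -41.4°

At s = jω = j1000:
zero (s+25): 25 + j1000 → |·| = √(25²+1000²) = √1000625 ≈ 1000.3, ∠ = arctan(1000/25) ≈ 88.57°
zero (s+1000): 1000 + j1000 → |·| = √(1000²+1000²) = √2000000 ≈ 1414.2, ∠ = arctan(1000/1000) ≈ 45.00°
pole (s+8): 8 + j1000 → |·| = √(8²+1000²) = √1000064 ≈ 1000, ∠ = arctan(1000/8) ≈ 89.54°
pole (s+80): 80 + j1000 → |·| = √(80²+1000²) = √1006400 ≈ 1003.2, ∠ = arctan(1000/80) ≈ 85.43°
|G| = 1 · 1.4146e+06 / 1.0032e+06 ≈ 1.4101
Gain = 20 log₁₀(1.4101) ≈ 2.98 dB
∠G = 133.57° − 174.97° = -41.40°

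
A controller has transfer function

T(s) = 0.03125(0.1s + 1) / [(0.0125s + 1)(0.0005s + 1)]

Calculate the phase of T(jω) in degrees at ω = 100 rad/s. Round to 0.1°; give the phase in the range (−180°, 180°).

At ω = 100 rad/s:
zero (1 + j100·0.1) = 1 + j10 → |·| ≈ 10.05, ∠ ≈ 84.29°
pole (1 + j100·0.0125) = 1 + j1.25 → |·| ≈ 1.6008, ∠ ≈ 51.34°
pole (1 + j100·0.0005) = 1 + j0.05 → |·| ≈ 1.0012, ∠ ≈ 2.86°
∠T = (84.29°) − (51.34° + 2.86°) = 30.09°

30.1°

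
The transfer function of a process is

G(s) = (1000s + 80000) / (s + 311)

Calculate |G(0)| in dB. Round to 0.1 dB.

48.2 dB

G(0) = 80000 / 311 ≈ 257.23
20 log₁₀(257.23) ≈ 48.21 dB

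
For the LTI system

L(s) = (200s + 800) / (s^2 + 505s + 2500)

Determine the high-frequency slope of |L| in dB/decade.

-20 dB/decade

Each pole contributes −20 dB/decade at high frequency; each zero contributes +20 dB/decade.
Net: 1 zero(s) − 2 pole(s) → -20 dB/decade.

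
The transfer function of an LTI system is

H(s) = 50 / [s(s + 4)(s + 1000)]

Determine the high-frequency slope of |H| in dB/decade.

-60 dB/decade

Each pole contributes −20 dB/decade at high frequency; each zero contributes +20 dB/decade.
Net: 0 zero(s) − 3 pole(s) → -60 dB/decade.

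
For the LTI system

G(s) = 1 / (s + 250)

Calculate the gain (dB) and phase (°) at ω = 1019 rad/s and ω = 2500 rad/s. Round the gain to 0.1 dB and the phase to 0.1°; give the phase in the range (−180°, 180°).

Substitute s = j1019:
Numerator: 1 = 1 + j0
Denominator: (j1019) + 250 = 250 + j1019
|N| = √(1² + 0²) ≈ 1, ∠N ≈ 0.00°
|D| = √(250² + 1019²) ≈ 1049.2, ∠D ≈ 76.22°
|G| = 1 / 1049.2 ≈ 0.00095311
Gain = 20 log₁₀(0.00095311) ≈ -60.42 dB
∠G = 0.00° − 76.22° = -76.22°

Substitute s = j2500:
Numerator: 1 = 1 + j0
Denominator: (j2500) + 250 = 250 + j2500
|N| = √(1² + 0²) ≈ 1, ∠N ≈ 0.00°
|D| = √(250² + 2500²) ≈ 2512.5, ∠D ≈ 84.29°
|G| = 1 / 2512.5 ≈ 0.00039801
Gain = 20 log₁₀(0.00039801) ≈ -68.00 dB
∠G = 0.00° − 84.29° = -84.29°

ω = 1019: -60.4 dB, -76.2°; ω = 2500: -68.0 dB, -84.3°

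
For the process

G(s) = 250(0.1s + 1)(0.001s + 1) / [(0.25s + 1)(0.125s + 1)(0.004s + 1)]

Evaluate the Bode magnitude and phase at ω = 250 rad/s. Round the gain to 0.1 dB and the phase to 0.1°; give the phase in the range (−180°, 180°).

7.4 dB, -120.5°

At ω = 250 rad/s:
zero (1 + j250·0.1) = 1 + j25 → |·| ≈ 25.02, ∠ ≈ 87.71°
zero (1 + j250·0.001) = 1 + j0.25 → |·| ≈ 1.0308, ∠ ≈ 14.04°
pole (1 + j250·0.25) = 1 + j62.5 → |·| ≈ 62.508, ∠ ≈ 89.08°
pole (1 + j250·0.125) = 1 + j31.25 → |·| ≈ 31.266, ∠ ≈ 88.17°
pole (1 + j250·0.004) = 1 + j1 → |·| ≈ 1.4142, ∠ ≈ 45.00°
|G| = 250 · 25.02 · 1.0308 / (62.508 · 31.266 · 1.4142) ≈ 2.3328
Gain = 20 log₁₀(2.3328) ≈ 7.36 dB
∠G = (87.71° + 14.04°) − (89.08° + 88.17° + 45.00°) = -120.50°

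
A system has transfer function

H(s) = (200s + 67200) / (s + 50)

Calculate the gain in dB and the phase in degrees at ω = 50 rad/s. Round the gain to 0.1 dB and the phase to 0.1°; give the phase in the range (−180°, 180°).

59.7 dB, -36.5°

Substitute s = j50:
Numerator: 200(j50) + 67200 = 67200 + j10000
Denominator: (j50) + 50 = 50 + j50
|N| = √(67200² + 10000²) ≈ 67940, ∠N ≈ 8.46°
|D| = √(50² + 50²) ≈ 70.711, ∠D ≈ 45.00°
|H| = 67940 / 70.711 ≈ 960.81
Gain = 20 log₁₀(960.81) ≈ 59.65 dB
∠H = 8.46° − 45.00° = -36.54°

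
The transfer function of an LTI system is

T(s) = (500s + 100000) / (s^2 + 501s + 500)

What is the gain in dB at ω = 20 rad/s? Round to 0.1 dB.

Substitute s = j20:
Numerator: 500(j20) + 100000 = 100000 + j10000
Denominator: (j20)^2 + 501(j20) + 500 = 100 + j10020
|N| = √(100000² + 10000²) ≈ 1.005e+05, ∠N ≈ 5.71°
|D| = √(100² + 10020²) ≈ 10020, ∠D ≈ 89.43°
|T| = 1.005e+05 / 10020 ≈ 10.03
Gain = 20 log₁₀(10.03) ≈ 20.03 dB

20.0 dB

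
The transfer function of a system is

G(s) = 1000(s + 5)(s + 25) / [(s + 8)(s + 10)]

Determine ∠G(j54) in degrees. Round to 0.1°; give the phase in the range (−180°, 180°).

At s = jω = j54:
zero (s+5): 5 + j54 → |·| = √(5²+54²) = √2941 ≈ 54.231, ∠ = arctan(54/5) ≈ 84.71°
zero (s+25): 25 + j54 → |·| = √(25²+54²) = √3541 ≈ 59.506, ∠ = arctan(54/25) ≈ 65.16°
pole (s+8): 8 + j54 → |·| = √(8²+54²) = √2980 ≈ 54.589, ∠ = arctan(54/8) ≈ 81.57°
pole (s+10): 10 + j54 → |·| = √(10²+54²) = √3016 ≈ 54.918, ∠ = arctan(54/10) ≈ 79.51°
∠G = 149.87° − 161.08° = -11.21°

-11.2°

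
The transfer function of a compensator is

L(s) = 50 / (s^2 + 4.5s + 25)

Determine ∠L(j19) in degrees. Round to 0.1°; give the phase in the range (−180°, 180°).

-165.7°

At s = jω = j19:
quadratic: (j19)² + 4.5·j19 + 25 = -336 + j85.5 → |·| ≈ 346.71, ∠ ≈ 165.72°
∠L = 0.00° − 165.72° = -165.72°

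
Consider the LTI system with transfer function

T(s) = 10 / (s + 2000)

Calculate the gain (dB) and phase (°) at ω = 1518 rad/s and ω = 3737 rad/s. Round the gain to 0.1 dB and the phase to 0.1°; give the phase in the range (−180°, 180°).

Substitute s = j1518:
Numerator: 10 = 10 + j0
Denominator: (j1518) + 2000 = 2000 + j1518
|N| = √(10² + 0²) ≈ 10, ∠N ≈ 0.00°
|D| = √(2000² + 1518²) ≈ 2510.8, ∠D ≈ 37.20°
|T| = 10 / 2510.8 ≈ 0.0039828
Gain = 20 log₁₀(0.0039828) ≈ -48.00 dB
∠T = 0.00° − 37.20° = -37.20°

Substitute s = j3737:
Numerator: 10 = 10 + j0
Denominator: (j3737) + 2000 = 2000 + j3737
|N| = √(10² + 0²) ≈ 10, ∠N ≈ 0.00°
|D| = √(2000² + 3737²) ≈ 4238.5, ∠D ≈ 61.84°
|T| = 10 / 4238.5 ≈ 0.0023593
Gain = 20 log₁₀(0.0023593) ≈ -52.54 dB
∠T = 0.00° − 61.84° = -61.84°

ω = 1518: -48.0 dB, -37.2°; ω = 3737: -52.5 dB, -61.8°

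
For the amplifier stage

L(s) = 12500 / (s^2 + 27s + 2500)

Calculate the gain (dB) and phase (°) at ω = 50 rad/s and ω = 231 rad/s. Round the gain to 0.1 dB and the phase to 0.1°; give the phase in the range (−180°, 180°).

At s = jω = j50:
quadratic: (j50)² + 27·j50 + 2500 = 0 + j1350 → |·| ≈ 1350, ∠ ≈ 90.00°
|L| = 12500 / 1350 ≈ 9.2593
Gain = 20 log₁₀(9.2593) ≈ 19.33 dB
∠L = 0.00° − 90.00° = -90.00°

At s = jω = j231:
quadratic: (j231)² + 27·j231 + 2500 = -50861 + j6237 → |·| ≈ 51242, ∠ ≈ 173.01°
|L| = 12500 / 51242 ≈ 0.24394
Gain = 20 log₁₀(0.24394) ≈ -12.25 dB
∠L = 0.00° − 173.01° = -173.01°

ω = 50: 19.3 dB, -90.0°; ω = 231: -12.3 dB, -173.0°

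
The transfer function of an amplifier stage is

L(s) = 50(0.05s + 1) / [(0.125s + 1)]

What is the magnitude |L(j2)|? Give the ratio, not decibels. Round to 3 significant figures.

At ω = 2 rad/s:
zero (1 + j2·0.05) = 1 + j0.1 → |·| ≈ 1.005, ∠ ≈ 5.71°
pole (1 + j2·0.125) = 1 + j0.25 → |·| ≈ 1.0308, ∠ ≈ 14.04°
|L| = 50 · 1.005 / (1.0308) ≈ 48.749

48.7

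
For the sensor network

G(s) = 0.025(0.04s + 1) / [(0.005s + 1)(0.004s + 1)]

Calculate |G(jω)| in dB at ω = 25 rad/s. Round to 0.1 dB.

At ω = 25 rad/s:
zero (1 + j25·0.04) = 1 + j1 → |·| ≈ 1.4142, ∠ ≈ 45.00°
pole (1 + j25·0.005) = 1 + j0.125 → |·| ≈ 1.0078, ∠ ≈ 7.13°
pole (1 + j25·0.004) = 1 + j0.1 → |·| ≈ 1.005, ∠ ≈ 5.71°
|G| = 0.025 · 1.4142 / (1.0078 · 1.005) ≈ 0.034907
Gain = 20 log₁₀(0.034907) ≈ -29.14 dB

-29.1 dB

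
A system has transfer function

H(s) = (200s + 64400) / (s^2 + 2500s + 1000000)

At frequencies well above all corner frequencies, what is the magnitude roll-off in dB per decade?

Each pole contributes −20 dB/decade at high frequency; each zero contributes +20 dB/decade.
Net: 1 zero(s) − 2 pole(s) → -20 dB/decade.

-20 dB/decade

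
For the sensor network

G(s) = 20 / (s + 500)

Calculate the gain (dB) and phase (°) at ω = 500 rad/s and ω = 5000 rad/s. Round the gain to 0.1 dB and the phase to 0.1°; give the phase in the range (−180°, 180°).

At s = jω = j500:
pole (s+500): 500 + j500 → |·| = √(500²+500²) = √500000 ≈ 707.11, ∠ = arctan(500/500) ≈ 45.00°
|G| = 20 / 707.11 ≈ 0.028284
Gain = 20 log₁₀(0.028284) ≈ -30.97 dB
∠G = 0.00° − 45.00° = -45.00°

At s = jω = j5000:
pole (s+500): 500 + j5000 → |·| = √(500²+5000²) = √25250000 ≈ 5024.9, ∠ = arctan(5000/500) ≈ 84.29°
|G| = 20 / 5024.9 ≈ 0.0039802
Gain = 20 log₁₀(0.0039802) ≈ -48.00 dB
∠G = 0.00° − 84.29° = -84.29°

ω = 500: -31.0 dB, -45.0°; ω = 5000: -48.0 dB, -84.3°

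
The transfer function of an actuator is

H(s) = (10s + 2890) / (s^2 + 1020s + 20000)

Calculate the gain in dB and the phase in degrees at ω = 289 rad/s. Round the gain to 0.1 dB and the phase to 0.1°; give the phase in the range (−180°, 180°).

Substitute s = j289:
Numerator: 10(j289) + 2890 = 2890 + j2890
Denominator: (j289)^2 + 1020(j289) + 20000 = -63521 + j294780
|N| = √(2890² + 2890²) ≈ 4087.1, ∠N ≈ 45.00°
|D| = √(63521² + 294780²) ≈ 3.0155e+05, ∠D ≈ 102.16°
|H| = 4087.1 / 3.0155e+05 ≈ 0.013554
Gain = 20 log₁₀(0.013554) ≈ -37.36 dB
∠H = 45.00° − 102.16° = -57.16°

-37.4 dB, -57.2°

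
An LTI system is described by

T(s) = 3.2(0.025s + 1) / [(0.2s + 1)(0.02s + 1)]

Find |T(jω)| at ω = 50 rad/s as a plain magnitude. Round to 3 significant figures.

At ω = 50 rad/s:
zero (1 + j50·0.025) = 1 + j1.25 → |·| ≈ 1.6008, ∠ ≈ 51.34°
pole (1 + j50·0.2) = 1 + j10 → |·| ≈ 10.05, ∠ ≈ 84.29°
pole (1 + j50·0.02) = 1 + j1 → |·| ≈ 1.4142, ∠ ≈ 45.00°
|T| = 3.2 · 1.6008 / (10.05 · 1.4142) ≈ 0.36042

0.360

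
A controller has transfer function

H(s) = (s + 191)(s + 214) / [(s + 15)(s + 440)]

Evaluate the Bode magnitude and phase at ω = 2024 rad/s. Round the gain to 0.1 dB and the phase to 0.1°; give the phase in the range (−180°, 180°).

-0.1 dB, 1.3°

At s = jω = j2024:
zero (s+191): 191 + j2024 → |·| = √(191²+2024²) = √4133057 ≈ 2033, ∠ = arctan(2024/191) ≈ 84.61°
zero (s+214): 214 + j2024 → |·| = √(214²+2024²) = √4142372 ≈ 2035.3, ∠ = arctan(2024/214) ≈ 83.96°
pole (s+15): 15 + j2024 → |·| = √(15²+2024²) = √4096801 ≈ 2024.1, ∠ = arctan(2024/15) ≈ 89.58°
pole (s+440): 440 + j2024 → |·| = √(440²+2024²) = √4290176 ≈ 2071.3, ∠ = arctan(2024/440) ≈ 77.74°
|H| = 1 · 4.1378e+06 / 4.1925e+06 ≈ 0.98695
Gain = 20 log₁₀(0.98695) ≈ -0.11 dB
∠H = 168.57° − 167.32° = 1.25°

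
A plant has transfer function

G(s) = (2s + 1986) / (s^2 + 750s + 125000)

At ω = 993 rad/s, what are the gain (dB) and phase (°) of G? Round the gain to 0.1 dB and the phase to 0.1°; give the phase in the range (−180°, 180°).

Substitute s = j993:
Numerator: 2(j993) + 1986 = 1986 + j1986
Denominator: (j993)^2 + 750(j993) + 125000 = -861049 + j744750
|N| = √(1986² + 1986²) ≈ 2808.6, ∠N ≈ 45.00°
|D| = √(861049² + 744750²) ≈ 1.1384e+06, ∠D ≈ 139.14°
|G| = 2808.6 / 1.1384e+06 ≈ 0.0024671
Gain = 20 log₁₀(0.0024671) ≈ -52.16 dB
∠G = 45.00° − 139.14° = -94.14°

-52.2 dB, -94.1°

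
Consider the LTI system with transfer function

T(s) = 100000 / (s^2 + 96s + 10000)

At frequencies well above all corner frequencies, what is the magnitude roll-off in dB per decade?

Each pole contributes −20 dB/decade at high frequency; each zero contributes +20 dB/decade.
Net: 0 zero(s) − 2 pole(s) → -40 dB/decade.

-40 dB/decade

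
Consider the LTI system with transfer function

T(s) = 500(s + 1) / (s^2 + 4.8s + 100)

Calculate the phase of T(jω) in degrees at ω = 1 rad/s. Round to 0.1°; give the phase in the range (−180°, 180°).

42.2°

At s = jω = j1:
zero (s+1): 1 + j1 → |·| = √(1²+1²) = √2 ≈ 1.4142, ∠ = arctan(1/1) ≈ 45.00°
quadratic: (j1)² + 4.8·j1 + 100 = 99 + j4.8 → |·| ≈ 99.116, ∠ ≈ 2.78°
∠T = 45.00° − 2.78° = 42.22°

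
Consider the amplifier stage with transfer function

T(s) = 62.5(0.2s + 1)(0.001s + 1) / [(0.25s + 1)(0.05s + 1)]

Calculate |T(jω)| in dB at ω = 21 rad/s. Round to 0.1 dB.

At ω = 21 rad/s:
zero (1 + j21·0.2) = 1 + j4.2 → |·| ≈ 4.3174, ∠ ≈ 76.61°
zero (1 + j21·0.001) = 1 + j0.021 → |·| ≈ 1.0002, ∠ ≈ 1.20°
pole (1 + j21·0.25) = 1 + j5.25 → |·| ≈ 5.3444, ∠ ≈ 79.22°
pole (1 + j21·0.05) = 1 + j1.05 → |·| ≈ 1.45, ∠ ≈ 46.40°
|T| = 62.5 · 4.3174 · 1.0002 / (5.3444 · 1.45) ≈ 34.827
Gain = 20 log₁₀(34.827) ≈ 30.84 dB

30.8 dB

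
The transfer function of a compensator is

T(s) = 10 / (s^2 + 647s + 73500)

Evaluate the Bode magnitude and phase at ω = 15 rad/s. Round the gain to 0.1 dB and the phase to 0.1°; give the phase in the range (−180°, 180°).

-77.4 dB, -7.5°

Substitute s = j15:
Numerator: 10 = 10 + j0
Denominator: (j15)^2 + 647(j15) + 73500 = 73275 + j9705
|N| = √(10² + 0²) ≈ 10, ∠N ≈ 0.00°
|D| = √(73275² + 9705²) ≈ 73915, ∠D ≈ 7.54°
|T| = 10 / 73915 ≈ 0.00013529
Gain = 20 log₁₀(0.00013529) ≈ -77.37 dB
∠T = 0.00° − 7.54° = -7.54°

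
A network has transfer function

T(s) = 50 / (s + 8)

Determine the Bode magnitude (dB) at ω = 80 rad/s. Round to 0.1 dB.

Substitute s = j80:
Numerator: 50 = 50 + j0
Denominator: (j80) + 8 = 8 + j80
|N| = √(50² + 0²) ≈ 50, ∠N ≈ 0.00°
|D| = √(8² + 80²) ≈ 80.399, ∠D ≈ 84.29°
|T| = 50 / 80.399 ≈ 0.6219
Gain = 20 log₁₀(0.6219) ≈ -4.13 dB

-4.1 dB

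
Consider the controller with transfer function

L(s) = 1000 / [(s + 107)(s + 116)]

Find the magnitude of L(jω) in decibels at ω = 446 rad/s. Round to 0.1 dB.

-46.5 dB

At s = jω = j446:
pole (s+107): 107 + j446 → |·| = √(107²+446²) = √210365 ≈ 458.66, ∠ = arctan(446/107) ≈ 76.51°
pole (s+116): 116 + j446 → |·| = √(116²+446²) = √212372 ≈ 460.84, ∠ = arctan(446/116) ≈ 75.42°
|L| = 1000 / 2.1137e+05 ≈ 0.004731
Gain = 20 log₁₀(0.004731) ≈ -46.50 dB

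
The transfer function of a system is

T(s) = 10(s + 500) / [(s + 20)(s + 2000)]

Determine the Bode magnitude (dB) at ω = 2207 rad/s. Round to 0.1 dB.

At s = jω = j2207:
zero (s+500): 500 + j2207 → |·| = √(500²+2207²) = √5120849 ≈ 2262.9, ∠ = arctan(2207/500) ≈ 77.24°
pole (s+20): 20 + j2207 → |·| = √(20²+2207²) = √4871249 ≈ 2207.1, ∠ = arctan(2207/20) ≈ 89.48°
pole (s+2000): 2000 + j2207 → |·| = √(2000²+2207²) = √8870849 ≈ 2978.4, ∠ = arctan(2207/2000) ≈ 47.82°
|T| = 10 · 2262.9 / 6.5736e+06 ≈ 0.0034424
Gain = 20 log₁₀(0.0034424) ≈ -49.26 dB

-49.3 dB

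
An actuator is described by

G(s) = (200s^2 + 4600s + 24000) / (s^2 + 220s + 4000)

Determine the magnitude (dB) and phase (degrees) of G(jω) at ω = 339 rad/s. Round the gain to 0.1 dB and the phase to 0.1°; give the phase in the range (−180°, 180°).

Substitute s = j339:
Numerator: 200(j339)^2 + 4600(j339) + 24000 = -22960200 + j1559400
Denominator: (j339)^2 + 220(j339) + 4000 = -110921 + j74580
|N| = √(22960200² + 1559400²) ≈ 2.3013e+07, ∠N ≈ 176.11°
|D| = √(110921² + 74580²) ≈ 1.3366e+05, ∠D ≈ 146.08°
|G| = 2.3013e+07 / 1.3366e+05 ≈ 172.18
Gain = 20 log₁₀(172.18) ≈ 44.72 dB
∠G = 176.11° − 146.08° = 30.03°

44.7 dB, 30.0°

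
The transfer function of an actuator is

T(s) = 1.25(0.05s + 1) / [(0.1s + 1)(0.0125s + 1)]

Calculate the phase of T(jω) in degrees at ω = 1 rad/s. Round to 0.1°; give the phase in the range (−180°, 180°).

-3.6°

At ω = 1 rad/s:
zero (1 + j1·0.05) = 1 + j0.05 → |·| ≈ 1.0012, ∠ ≈ 2.86°
pole (1 + j1·0.1) = 1 + j0.1 → |·| ≈ 1.005, ∠ ≈ 5.71°
pole (1 + j1·0.0125) = 1 + j0.0125 → |·| ≈ 1.0001, ∠ ≈ 0.72°
∠T = (2.86°) − (5.71° + 0.72°) = -3.57°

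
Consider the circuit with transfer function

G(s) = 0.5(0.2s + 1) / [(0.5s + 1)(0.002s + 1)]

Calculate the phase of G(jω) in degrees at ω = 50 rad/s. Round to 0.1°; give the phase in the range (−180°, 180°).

At ω = 50 rad/s:
zero (1 + j50·0.2) = 1 + j10 → |·| ≈ 10.05, ∠ ≈ 84.29°
pole (1 + j50·0.5) = 1 + j25 → |·| ≈ 25.02, ∠ ≈ 87.71°
pole (1 + j50·0.002) = 1 + j0.1 → |·| ≈ 1.005, ∠ ≈ 5.71°
∠G = (84.29°) − (87.71° + 5.71°) = -9.13°

-9.1°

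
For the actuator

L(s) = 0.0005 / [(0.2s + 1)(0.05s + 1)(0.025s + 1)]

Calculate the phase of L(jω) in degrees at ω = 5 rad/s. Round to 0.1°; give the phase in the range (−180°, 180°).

-66.2°

At ω = 5 rad/s:
pole (1 + j5·0.2) = 1 + j1 → |·| ≈ 1.4142, ∠ ≈ 45.00°
pole (1 + j5·0.05) = 1 + j0.25 → |·| ≈ 1.0308, ∠ ≈ 14.04°
pole (1 + j5·0.025) = 1 + j0.125 → |·| ≈ 1.0078, ∠ ≈ 7.13°
∠L = (0°) − (45.00° + 14.04° + 7.13°) = -66.17°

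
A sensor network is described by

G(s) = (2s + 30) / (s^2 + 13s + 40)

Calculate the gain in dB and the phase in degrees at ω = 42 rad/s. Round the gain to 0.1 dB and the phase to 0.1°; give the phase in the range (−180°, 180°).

Substitute s = j42:
Numerator: 2(j42) + 30 = 30 + j84
Denominator: (j42)^2 + 13(j42) + 40 = -1724 + j546
|N| = √(30² + 84²) ≈ 89.196, ∠N ≈ 70.35°
|D| = √(1724² + 546²) ≈ 1808.4, ∠D ≈ 162.43°
|G| = 89.196 / 1808.4 ≈ 0.049323
Gain = 20 log₁₀(0.049323) ≈ -26.14 dB
∠G = 70.35° − 162.43° = -92.08°

-26.1 dB, -92.1°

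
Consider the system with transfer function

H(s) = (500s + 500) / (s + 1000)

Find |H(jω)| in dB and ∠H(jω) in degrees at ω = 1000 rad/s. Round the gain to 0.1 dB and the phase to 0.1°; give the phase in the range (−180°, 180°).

Substitute s = j1000:
Numerator: 500(j1000) + 500 = 500 + j500000
Denominator: (j1000) + 1000 = 1000 + j1000
|N| = √(500² + 500000²) ≈ 5e+05, ∠N ≈ 89.94°
|D| = √(1000² + 1000²) ≈ 1414.2, ∠D ≈ 45.00°
|H| = 5e+05 / 1414.2 ≈ 353.56
Gain = 20 log₁₀(353.56) ≈ 50.97 dB
∠H = 89.94° − 45.00° = 44.94°

51.0 dB, 44.9°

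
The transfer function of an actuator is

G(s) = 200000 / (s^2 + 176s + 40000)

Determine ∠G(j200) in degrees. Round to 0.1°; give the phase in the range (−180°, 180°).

-90.0°

At s = jω = j200:
quadratic: (j200)² + 176·j200 + 40000 = 0 + j35200 → |·| ≈ 35200, ∠ ≈ 90.00°
∠G = 0.00° − 90.00° = -90.00°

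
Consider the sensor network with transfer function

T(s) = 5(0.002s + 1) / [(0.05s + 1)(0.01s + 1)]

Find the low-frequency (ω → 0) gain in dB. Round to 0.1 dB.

14.0 dB

T(0) = 5 · 1 / 1 = 5
20 log₁₀(5) ≈ 13.98 dB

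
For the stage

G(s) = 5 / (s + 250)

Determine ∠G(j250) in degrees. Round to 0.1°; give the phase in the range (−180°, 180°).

At s = jω = j250:
pole (s+250): 250 + j250 → |·| = √(250²+250²) = √125000 ≈ 353.55, ∠ = arctan(250/250) ≈ 45.00°
∠G = 0.00° − 45.00° = -45.00°

-45.0°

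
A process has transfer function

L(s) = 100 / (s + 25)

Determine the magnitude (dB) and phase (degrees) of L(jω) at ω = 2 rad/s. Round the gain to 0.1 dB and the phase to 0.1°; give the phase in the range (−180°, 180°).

Substitute s = j2:
Numerator: 100 = 100 + j0
Denominator: (j2) + 25 = 25 + j2
|N| = √(100² + 0²) ≈ 100, ∠N ≈ 0.00°
|D| = √(25² + 2²) ≈ 25.08, ∠D ≈ 4.57°
|L| = 100 / 25.08 ≈ 3.9872
Gain = 20 log₁₀(3.9872) ≈ 12.01 dB
∠L = 0.00° − 4.57° = -4.57°

12.0 dB, -4.6°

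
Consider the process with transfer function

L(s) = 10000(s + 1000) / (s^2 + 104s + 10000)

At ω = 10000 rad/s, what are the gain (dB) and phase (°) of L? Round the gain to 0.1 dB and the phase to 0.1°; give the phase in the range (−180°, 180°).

0.0 dB, -95.1°

At s = jω = j10000:
zero (s+1000): 1000 + j10000 → |·| = √(1000²+10000²) = √101000000 ≈ 10050, ∠ = arctan(10000/1000) ≈ 84.29°
quadratic: (j10000)² + 104·j10000 + 10000 = -99990000 + j1040000 → |·| ≈ 9.9995e+07, ∠ ≈ 179.40°
|L| = 10000 · 10050 / 9.9995e+07 ≈ 1.0051
Gain = 20 log₁₀(1.0051) ≈ 0.04 dB
∠L = 84.29° − 179.40° = -95.11°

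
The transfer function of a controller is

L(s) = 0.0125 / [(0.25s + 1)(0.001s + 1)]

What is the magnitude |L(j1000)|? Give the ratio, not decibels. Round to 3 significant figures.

3.54e-05

At ω = 1000 rad/s:
pole (1 + j1000·0.25) = 1 + j250 → |·| ≈ 250, ∠ ≈ 89.77°
pole (1 + j1000·0.001) = 1 + j1 → |·| ≈ 1.4142, ∠ ≈ 45.00°
|L| = 0.0125 · 1 / (250 · 1.4142) ≈ 3.5356e-05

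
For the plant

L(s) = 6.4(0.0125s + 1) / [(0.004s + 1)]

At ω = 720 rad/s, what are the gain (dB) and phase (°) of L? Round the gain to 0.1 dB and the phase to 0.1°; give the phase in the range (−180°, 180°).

At ω = 720 rad/s:
zero (1 + j720·0.0125) = 1 + j9 → |·| ≈ 9.0554, ∠ ≈ 83.66°
pole (1 + j720·0.004) = 1 + j2.88 → |·| ≈ 3.0487, ∠ ≈ 70.85°
|L| = 6.4 · 9.0554 / (3.0487) ≈ 19.01
Gain = 20 log₁₀(19.01) ≈ 25.58 dB
∠L = (83.66°) − (70.85°) = 12.81°

25.6 dB, 12.8°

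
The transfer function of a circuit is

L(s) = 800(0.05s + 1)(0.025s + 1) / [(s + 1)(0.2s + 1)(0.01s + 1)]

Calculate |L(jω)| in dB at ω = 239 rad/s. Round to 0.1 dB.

At ω = 239 rad/s:
zero (1 + j239·0.05) = 1 + j11.95 → |·| ≈ 11.992, ∠ ≈ 85.22°
zero (1 + j239·0.025) = 1 + j5.975 → |·| ≈ 6.0581, ∠ ≈ 80.50°
pole (1 + j239·1) = 1 + j239 → |·| ≈ 239, ∠ ≈ 89.76°
pole (1 + j239·0.2) = 1 + j47.8 → |·| ≈ 47.81, ∠ ≈ 88.80°
pole (1 + j239·0.01) = 1 + j2.39 → |·| ≈ 2.5908, ∠ ≈ 67.30°
|L| = 800 · 11.992 · 6.0581 / (239 · 47.81 · 2.5908) ≈ 1.9632
Gain = 20 log₁₀(1.9632) ≈ 5.86 dB

5.9 dB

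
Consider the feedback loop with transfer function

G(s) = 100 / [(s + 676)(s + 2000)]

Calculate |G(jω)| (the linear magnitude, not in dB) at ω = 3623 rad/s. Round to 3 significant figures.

At s = jω = j3623:
pole (s+676): 676 + j3623 → |·| = √(676²+3623²) = √13583105 ≈ 3685.5, ∠ = arctan(3623/676) ≈ 79.43°
pole (s+2000): 2000 + j3623 → |·| = √(2000²+3623²) = √17126129 ≈ 4138.4, ∠ = arctan(3623/2000) ≈ 61.10°
|G| = 100 / 1.5252e+07 ≈ 6.5565e-06

6.56e-06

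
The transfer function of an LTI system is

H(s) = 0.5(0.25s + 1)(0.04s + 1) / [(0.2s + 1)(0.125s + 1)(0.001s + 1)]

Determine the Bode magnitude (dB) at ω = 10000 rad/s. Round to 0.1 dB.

At ω = 10000 rad/s:
zero (1 + j10000·0.25) = 1 + j2500 → |·| ≈ 2500, ∠ ≈ 89.98°
zero (1 + j10000·0.04) = 1 + j400 → |·| ≈ 400, ∠ ≈ 89.86°
pole (1 + j10000·0.2) = 1 + j2000 → |·| ≈ 2000, ∠ ≈ 89.97°
pole (1 + j10000·0.125) = 1 + j1250 → |·| ≈ 1250, ∠ ≈ 89.95°
pole (1 + j10000·0.001) = 1 + j10 → |·| ≈ 10.05, ∠ ≈ 84.29°
|H| = 0.5 · 2500 · 400 / (2000 · 1250 · 10.05) ≈ 0.0199
Gain = 20 log₁₀(0.0199) ≈ -34.02 dB

-34.0 dB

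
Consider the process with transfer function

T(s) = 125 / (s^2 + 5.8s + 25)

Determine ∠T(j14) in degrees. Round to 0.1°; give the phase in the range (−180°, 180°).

At s = jω = j14:
quadratic: (j14)² + 5.8·j14 + 25 = -171 + j81.2 → |·| ≈ 189.3, ∠ ≈ 154.60°
∠T = 0.00° − 154.60° = -154.60°

-154.6°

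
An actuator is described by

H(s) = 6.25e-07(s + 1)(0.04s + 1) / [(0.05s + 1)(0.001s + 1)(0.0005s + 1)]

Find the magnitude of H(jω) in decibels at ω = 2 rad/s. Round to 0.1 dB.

-117.1 dB

At ω = 2 rad/s:
zero (1 + j2·1) = 1 + j2 → |·| ≈ 2.2361, ∠ ≈ 63.43°
zero (1 + j2·0.04) = 1 + j0.08 → |·| ≈ 1.0032, ∠ ≈ 4.57°
pole (1 + j2·0.05) = 1 + j0.1 → |·| ≈ 1.005, ∠ ≈ 5.71°
pole (1 + j2·0.001) = 1 + j0.002 → |·| ≈ 1, ∠ ≈ 0.11°
pole (1 + j2·0.0005) = 1 + j0.001 → |·| ≈ 1, ∠ ≈ 0.06°
|H| = 6.25e-07 · 2.2361 · 1.0032 / (1.005 · 1 · 1) ≈ 1.3951e-06
Gain = 20 log₁₀(1.3951e-06) ≈ -117.11 dB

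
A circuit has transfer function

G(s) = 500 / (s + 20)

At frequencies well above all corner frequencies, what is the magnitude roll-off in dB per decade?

Each pole contributes −20 dB/decade at high frequency; each zero contributes +20 dB/decade.
Net: 0 zero(s) − 1 pole(s) → -20 dB/decade.

-20 dB/decade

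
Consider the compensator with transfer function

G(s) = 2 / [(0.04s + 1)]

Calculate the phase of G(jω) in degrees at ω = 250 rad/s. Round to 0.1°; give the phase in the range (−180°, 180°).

At ω = 250 rad/s:
pole (1 + j250·0.04) = 1 + j10 → |·| ≈ 10.05, ∠ ≈ 84.29°
∠G = (0°) − (84.29°) = -84.29°

-84.3°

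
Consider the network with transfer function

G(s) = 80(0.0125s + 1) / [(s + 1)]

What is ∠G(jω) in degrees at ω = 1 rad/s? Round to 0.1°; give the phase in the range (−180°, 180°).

-44.3°

At ω = 1 rad/s:
zero (1 + j1·0.0125) = 1 + j0.0125 → |·| ≈ 1.0001, ∠ ≈ 0.72°
pole (1 + j1·1) = 1 + j1 → |·| ≈ 1.4142, ∠ ≈ 45.00°
∠G = (0.72°) − (45.00°) = -44.28°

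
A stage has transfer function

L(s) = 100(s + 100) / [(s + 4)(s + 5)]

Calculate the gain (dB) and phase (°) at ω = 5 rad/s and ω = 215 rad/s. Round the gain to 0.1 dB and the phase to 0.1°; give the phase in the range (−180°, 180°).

At s = jω = j5:
zero (s+100): 100 + j5 → |·| = √(100²+5²) = √10025 ≈ 100.12, ∠ = arctan(5/100) ≈ 2.86°
pole (s+4): 4 + j5 → |·| = √(4²+5²) = √41 ≈ 6.4031, ∠ = arctan(5/4) ≈ 51.34°
pole (s+5): 5 + j5 → |·| = √(5²+5²) = √50 ≈ 7.0711, ∠ = arctan(5/5) ≈ 45.00°
|L| = 100 · 100.12 / 45.277 ≈ 221.13
Gain = 20 log₁₀(221.13) ≈ 46.89 dB
∠L = 2.86° − 96.34° = -93.48°

At s = jω = j215:
zero (s+100): 100 + j215 → |·| = √(100²+215²) = √56225 ≈ 237.12, ∠ = arctan(215/100) ≈ 65.06°
pole (s+4): 4 + j215 → |·| = √(4²+215²) = √46241 ≈ 215.04, ∠ = arctan(215/4) ≈ 88.93°
pole (s+5): 5 + j215 → |·| = √(5²+215²) = √46250 ≈ 215.06, ∠ = arctan(215/5) ≈ 88.67°
|L| = 100 · 237.12 / 46247 ≈ 0.51273
Gain = 20 log₁₀(0.51273) ≈ -5.80 dB
∠L = 65.06° − 177.60° = -112.54°

ω = 5: 46.9 dB, -93.5°; ω = 215: -5.8 dB, -112.5°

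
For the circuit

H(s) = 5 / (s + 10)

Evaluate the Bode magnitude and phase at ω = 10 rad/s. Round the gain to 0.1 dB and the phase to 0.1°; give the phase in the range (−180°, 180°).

-9.0 dB, -45.0°

At s = jω = j10:
pole (s+10): 10 + j10 → |·| = √(10²+10²) = √200 ≈ 14.142, ∠ = arctan(10/10) ≈ 45.00°
|H| = 5 / 14.142 ≈ 0.35356
Gain = 20 log₁₀(0.35356) ≈ -9.03 dB
∠H = 0.00° − 45.00° = -45.00°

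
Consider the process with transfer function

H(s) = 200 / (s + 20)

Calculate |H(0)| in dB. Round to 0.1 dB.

20.0 dB

H(0) = 200 / 20 = 10
20 log₁₀(10) ≈ 20.00 dB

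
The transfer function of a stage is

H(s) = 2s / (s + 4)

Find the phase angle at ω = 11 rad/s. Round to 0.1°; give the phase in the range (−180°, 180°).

20.0°

At s = jω = j11:
zero at origin: s = j11 → |·| = 11, ∠ = 90.00°
pole (s+4): 4 + j11 → |·| = √(4²+11²) = √137 ≈ 11.705, ∠ = arctan(11/4) ≈ 70.02°
∠H = 90.00° − 70.02° = 19.98°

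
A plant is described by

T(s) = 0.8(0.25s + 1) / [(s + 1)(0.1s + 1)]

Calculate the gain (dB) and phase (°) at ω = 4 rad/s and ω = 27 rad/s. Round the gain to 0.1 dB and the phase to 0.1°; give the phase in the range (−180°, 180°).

At ω = 4 rad/s:
zero (1 + j4·0.25) = 1 + j1 → |·| ≈ 1.4142, ∠ ≈ 45.00°
pole (1 + j4·1) = 1 + j4 → |·| ≈ 4.1231, ∠ ≈ 75.96°
pole (1 + j4·0.1) = 1 + j0.4 → |·| ≈ 1.077, ∠ ≈ 21.80°
|T| = 0.8 · 1.4142 / (4.1231 · 1.077) ≈ 0.25478
Gain = 20 log₁₀(0.25478) ≈ -11.88 dB
∠T = (45.00°) − (75.96° + 21.80°) = -52.76°

At ω = 27 rad/s:
zero (1 + j27·0.25) = 1 + j6.75 → |·| ≈ 6.8237, ∠ ≈ 81.57°
pole (1 + j27·1) = 1 + j27 → |·| ≈ 27.019, ∠ ≈ 87.88°
pole (1 + j27·0.1) = 1 + j2.7 → |·| ≈ 2.8792, ∠ ≈ 69.68°
|T| = 0.8 · 6.8237 / (27.019 · 2.8792) ≈ 0.070173
Gain = 20 log₁₀(0.070173) ≈ -23.08 dB
∠T = (81.57°) − (87.88° + 69.68°) = -75.99°

ω = 4: -11.9 dB, -52.8°; ω = 27: -23.1 dB, -76.0°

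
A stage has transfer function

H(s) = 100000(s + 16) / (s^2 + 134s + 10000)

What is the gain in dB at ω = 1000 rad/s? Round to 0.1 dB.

At s = jω = j1000:
zero (s+16): 16 + j1000 → |·| = √(16²+1000²) = √1000256 ≈ 1000.1, ∠ = arctan(1000/16) ≈ 89.08°
quadratic: (j1000)² + 134·j1000 + 10000 = -990000 + j134000 → |·| ≈ 9.9903e+05, ∠ ≈ 172.29°
|H| = 100000 · 1000.1 / 9.9903e+05 ≈ 100.11
Gain = 20 log₁₀(100.11) ≈ 40.01 dB

40.0 dB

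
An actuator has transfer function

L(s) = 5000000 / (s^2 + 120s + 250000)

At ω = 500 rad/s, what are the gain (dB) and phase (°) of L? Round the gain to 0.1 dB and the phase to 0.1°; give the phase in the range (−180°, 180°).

At s = jω = j500:
quadratic: (j500)² + 120·j500 + 250000 = 0 + j60000 → |·| ≈ 60000, ∠ ≈ 90.00°
|L| = 5000000 / 60000 ≈ 83.333
Gain = 20 log₁₀(83.333) ≈ 38.42 dB
∠L = 0.00° − 90.00° = -90.00°

38.4 dB, -90.0°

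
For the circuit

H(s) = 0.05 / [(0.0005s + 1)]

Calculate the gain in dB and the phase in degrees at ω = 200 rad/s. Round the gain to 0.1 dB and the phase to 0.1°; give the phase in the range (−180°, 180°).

-26.1 dB, -5.7°

At ω = 200 rad/s:
pole (1 + j200·0.0005) = 1 + j0.1 → |·| ≈ 1.005, ∠ ≈ 5.71°
|H| = 0.05 · 1 / (1.005) ≈ 0.049751
Gain = 20 log₁₀(0.049751) ≈ -26.06 dB
∠H = (0°) − (5.71°) = -5.71°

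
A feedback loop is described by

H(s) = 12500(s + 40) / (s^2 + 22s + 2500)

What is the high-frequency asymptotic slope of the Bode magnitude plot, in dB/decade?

Each pole contributes −20 dB/decade at high frequency; each zero contributes +20 dB/decade.
Net: 1 zero(s) − 2 pole(s) → -20 dB/decade.

-20 dB/decade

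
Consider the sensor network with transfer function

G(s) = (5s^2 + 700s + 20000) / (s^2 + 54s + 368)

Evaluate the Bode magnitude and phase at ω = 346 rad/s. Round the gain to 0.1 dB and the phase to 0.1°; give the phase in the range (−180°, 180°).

Substitute s = j346:
Numerator: 5(j346)^2 + 700(j346) + 20000 = -578580 + j242200
Denominator: (j346)^2 + 54(j346) + 368 = -119348 + j18684
|N| = √(578580² + 242200²) ≈ 6.2723e+05, ∠N ≈ 157.29°
|D| = √(119348² + 18684²) ≈ 1.208e+05, ∠D ≈ 171.10°
|G| = 6.2723e+05 / 1.208e+05 ≈ 5.1923
Gain = 20 log₁₀(5.1923) ≈ 14.31 dB
∠G = 157.29° − 171.10° = -13.81°

14.3 dB, -13.8°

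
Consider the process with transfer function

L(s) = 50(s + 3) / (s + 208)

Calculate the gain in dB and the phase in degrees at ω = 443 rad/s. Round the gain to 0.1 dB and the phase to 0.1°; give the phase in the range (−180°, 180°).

33.1 dB, 24.8°

At s = jω = j443:
zero (s+3): 3 + j443 → |·| = √(3²+443²) = √196258 ≈ 443.01, ∠ = arctan(443/3) ≈ 89.61°
pole (s+208): 208 + j443 → |·| = √(208²+443²) = √239513 ≈ 489.4, ∠ = arctan(443/208) ≈ 64.85°
|L| = 50 · 443.01 / 489.4 ≈ 45.261
Gain = 20 log₁₀(45.261) ≈ 33.11 dB
∠L = 89.61° − 64.85° = 24.76°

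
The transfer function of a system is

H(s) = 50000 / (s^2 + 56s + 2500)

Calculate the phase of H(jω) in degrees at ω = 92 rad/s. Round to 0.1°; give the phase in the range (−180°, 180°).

-139.2°

At s = jω = j92:
quadratic: (j92)² + 56·j92 + 2500 = -5964 + j5152 → |·| ≈ 7881.1, ∠ ≈ 139.18°
∠H = 0.00° − 139.18° = -139.18°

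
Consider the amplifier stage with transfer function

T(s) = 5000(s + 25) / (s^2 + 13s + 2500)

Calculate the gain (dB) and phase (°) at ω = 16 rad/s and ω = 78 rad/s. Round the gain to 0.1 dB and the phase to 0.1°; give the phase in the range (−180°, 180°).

ω = 16: 36.4 dB, 27.3°; ω = 78: 40.8 dB, -92.0°

At s = jω = j16:
zero (s+25): 25 + j16 → |·| = √(25²+16²) = √881 ≈ 29.682, ∠ = arctan(16/25) ≈ 32.62°
quadratic: (j16)² + 13·j16 + 2500 = 2244 + j208 → |·| ≈ 2253.6, ∠ ≈ 5.30°
|T| = 5000 · 29.682 / 2253.6 ≈ 65.855
Gain = 20 log₁₀(65.855) ≈ 36.37 dB
∠T = 32.62° − 5.30° = 27.32°

At s = jω = j78:
zero (s+25): 25 + j78 → |·| = √(25²+78²) = √6709 ≈ 81.908, ∠ = arctan(78/25) ≈ 72.23°
quadratic: (j78)² + 13·j78 + 2500 = -3584 + j1014 → |·| ≈ 3724.7, ∠ ≈ 164.20°
|T| = 5000 · 81.908 / 3724.7 ≈ 109.95
Gain = 20 log₁₀(109.95) ≈ 40.82 dB
∠T = 72.23° − 164.20° = -91.97°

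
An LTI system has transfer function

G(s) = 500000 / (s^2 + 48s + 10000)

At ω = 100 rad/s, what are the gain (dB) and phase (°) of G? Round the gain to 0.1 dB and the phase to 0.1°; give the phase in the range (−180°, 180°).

At s = jω = j100:
quadratic: (j100)² + 48·j100 + 10000 = 0 + j4800 → |·| ≈ 4800, ∠ ≈ 90.00°
|G| = 500000 / 4800 ≈ 104.17
Gain = 20 log₁₀(104.17) ≈ 40.35 dB
∠G = 0.00° − 90.00° = -90.00°

40.4 dB, -90.0°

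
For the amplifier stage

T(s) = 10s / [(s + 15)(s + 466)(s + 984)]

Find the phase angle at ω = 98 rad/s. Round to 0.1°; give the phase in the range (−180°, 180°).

At s = jω = j98:
zero at origin: s = j98 → |·| = 98, ∠ = 90.00°
pole (s+15): 15 + j98 → |·| = √(15²+98²) = √9829 ≈ 99.141, ∠ = arctan(98/15) ≈ 81.30°
pole (s+466): 466 + j98 → |·| = √(466²+98²) = √226760 ≈ 476.19, ∠ = arctan(98/466) ≈ 11.88°
pole (s+984): 984 + j98 → |·| = √(984²+98²) = √977860 ≈ 988.87, ∠ = arctan(98/984) ≈ 5.69°
∠T = 90.00° − 98.87° = -8.87°

-8.9°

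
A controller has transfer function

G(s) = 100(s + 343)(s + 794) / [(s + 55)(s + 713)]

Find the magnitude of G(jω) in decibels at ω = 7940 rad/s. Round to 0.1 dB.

40.0 dB

At s = jω = j7940:
zero (s+343): 343 + j7940 → |·| = √(343²+7940²) = √63161249 ≈ 7947.4, ∠ = arctan(7940/343) ≈ 87.53°
zero (s+794): 794 + j7940 → |·| = √(794²+7940²) = √63674036 ≈ 7979.6, ∠ = arctan(7940/794) ≈ 84.29°
pole (s+55): 55 + j7940 → |·| = √(55²+7940²) = √63046625 ≈ 7940.2, ∠ = arctan(7940/55) ≈ 89.60°
pole (s+713): 713 + j7940 → |·| = √(713²+7940²) = √63551969 ≈ 7971.9, ∠ = arctan(7940/713) ≈ 84.87°
|G| = 100 · 6.3417e+07 / 6.3298e+07 ≈ 100.19
Gain = 20 log₁₀(100.19) ≈ 40.02 dB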